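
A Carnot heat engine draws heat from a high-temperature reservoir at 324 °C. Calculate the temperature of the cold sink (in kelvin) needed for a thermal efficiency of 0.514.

T_C ≈ 290 K

T_H = 324 °C → 324 + 273.15 = 597.15 K.
From η = 1 − T_C/T_H, T_C = T_H·(1 − η) = 597.15 × (1 − 0.514) = 290 K.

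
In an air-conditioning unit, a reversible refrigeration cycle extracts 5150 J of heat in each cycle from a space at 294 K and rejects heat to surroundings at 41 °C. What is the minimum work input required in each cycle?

T_H = 41 °C → 41 + 273.15 = 314.15 K.
The reversible coefficient of performance is COP_R = T_C/(T_H − T_C) = 294.00/20.15 = 14.5906.
W = Q_C/COP_R = 5150/14.5906 = 353 J.

W_in ≈ 353 J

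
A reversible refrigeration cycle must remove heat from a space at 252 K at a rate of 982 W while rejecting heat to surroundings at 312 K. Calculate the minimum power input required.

Carnot COP: COP_R = T_C/(T_H − T_C) = 252.00/60.00 = 4.2000.
W = Q_C/COP_R = 982/4.2000 = 233.8 W.

Ẇ_in ≈ 233.8 W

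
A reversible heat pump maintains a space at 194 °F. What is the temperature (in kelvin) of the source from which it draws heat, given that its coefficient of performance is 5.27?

T_H = 194 °F → (194 − 32) × 5/9 = 90.00 °C = 363.15 K.
COP_HP = T_H/(T_H − T_C) ⇒ T_C = T_H·(COP_HP − 1)/COP_HP = 363.15 × (5.27 − 1)/5.27 = 294 K.

T_C ≈ 294 K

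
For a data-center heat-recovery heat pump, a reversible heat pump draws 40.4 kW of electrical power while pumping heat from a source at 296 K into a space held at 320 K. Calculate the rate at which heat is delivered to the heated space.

Q̇_H ≈ 539 kW

The Carnot heat-pump COP is COP_HP = T_H/(T_H − T_C) = 320.00/24.00 = 13.3333.
Q_H = COP_HP · W = 13.3333 × 40.4 = 539 kW.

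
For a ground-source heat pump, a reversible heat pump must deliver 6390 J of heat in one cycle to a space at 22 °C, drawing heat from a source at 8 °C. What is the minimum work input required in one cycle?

T_H = 22 °C → 22 + 273.15 = 295.15 K.
T_C = 8 °C → 8 + 273.15 = 281.15 K.
COP_HP = T_H/(T_H − T_C) = 295.15/14.00 = 21.0821.
W = Q_H/COP_HP = 6390/21.0821 = 303 J.

W_in ≈ 303 J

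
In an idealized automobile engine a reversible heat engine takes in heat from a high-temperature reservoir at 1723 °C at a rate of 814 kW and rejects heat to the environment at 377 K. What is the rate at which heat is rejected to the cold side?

Q̇_C ≈ 154 kW

T_H = 1723 °C → 1723 + 273.15 = 1996.15 K.
η_rev = 1 − T_C/T_H = 1 − 377.00/1996.15 = 0.8111.
For a reversible cycle Q_C/Q_H = T_C/T_H, so Q_C = 814 × 377.00/1996.15 = 154 kW.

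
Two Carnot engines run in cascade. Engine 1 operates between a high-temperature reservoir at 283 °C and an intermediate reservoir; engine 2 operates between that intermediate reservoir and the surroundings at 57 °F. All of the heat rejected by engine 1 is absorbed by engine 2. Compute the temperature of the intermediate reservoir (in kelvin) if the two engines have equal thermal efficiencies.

T_H = 283 °C → 283 + 273.15 = 556.15 K.
T_C = 57 °F → (57 − 32) × 5/9 = 13.89 °C = 287.04 K.
Equal efficiencies require 1 − T_m/T_H = 1 − T_C/T_m, i.e. T_m/T_H = T_C/T_m, so T_m = √(T_H·T_C) = √(556.15 × 287.04) = 400 K.

T_m ≈ 400 K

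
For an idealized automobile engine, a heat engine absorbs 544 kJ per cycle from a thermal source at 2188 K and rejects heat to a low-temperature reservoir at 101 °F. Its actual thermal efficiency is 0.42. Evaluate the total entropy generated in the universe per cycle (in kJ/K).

ΔS_univ ≈ 0.764 kJ/K

T_C = 101 °F → (101 − 32) × 5/9 = 38.33 °C = 311.48 K.
W = η·Q_H = 0.42 × 544 = 228.5 kJ, so Q_C = Q_H − W = 315.5 kJ.
The hot reservoir loses entropy Q_H/T_H = 544/2188.00 = 0.2486 kJ/K; the cold reservoir gains Q_C/T_C = 315.5/311.48 = 1.013 kJ/K.
ΔS_univ = −Q_H/T_H + Q_C/T_C = 0.764 kJ/K (> 0, since η = 0.42 < η_Carnot = 0.858).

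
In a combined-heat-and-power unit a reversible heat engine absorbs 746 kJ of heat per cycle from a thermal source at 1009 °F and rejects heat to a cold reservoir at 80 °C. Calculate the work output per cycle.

W ≈ 423.1 kJ

T_H = 1009 °F → (1009 − 32) × 5/9 = 542.78 °C = 815.93 K.
T_C = 80 °C → 80 + 273.15 = 353.15 K.
η_rev = 1 − T_C/T_H = 1 − 353.15/815.93 = 0.5672.
W = η·Q_H = 0.5672 × 746 = 423.1 kJ.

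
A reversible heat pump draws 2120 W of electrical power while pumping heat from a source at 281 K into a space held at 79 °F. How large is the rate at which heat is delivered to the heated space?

Q̇_H ≈ 34700 W

T_H = 79 °F → (79 − 32) × 5/9 = 26.11 °C = 299.26 K.
COP_HP = T_H/(T_H − T_C) = 299.26/18.26 = 16.3879.
Q_H = COP_HP · W = 16.3879 × 2120 = 34700 W.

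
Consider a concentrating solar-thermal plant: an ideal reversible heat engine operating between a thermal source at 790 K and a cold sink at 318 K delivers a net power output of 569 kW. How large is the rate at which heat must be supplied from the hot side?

The Carnot efficiency is η = 1 − T_C/T_H = 1 − 318.00/790.00 = 0.5975.
Q_H = W/η = 569/0.5975 = 952.4 kW.

Q̇_H ≈ 952.4 kW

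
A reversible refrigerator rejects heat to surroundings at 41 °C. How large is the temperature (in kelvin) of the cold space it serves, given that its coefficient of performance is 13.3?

T_C ≈ 292.2 K

T_H = 41 °C → 41 + 273.15 = 314.15 K.
COP_R = T_C/(T_H − T_C) ⇒ T_C = T_H·COP_R/(1 + COP_R) = 314.15 × 13.3/(1 + 13.3) = 292.2 K.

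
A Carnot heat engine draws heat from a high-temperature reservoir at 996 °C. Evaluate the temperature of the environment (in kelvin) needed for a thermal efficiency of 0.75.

T_H = 996 °C → 996 + 273.15 = 1269.15 K.
From η = 1 − T_C/T_H, T_C = T_H·(1 − η) = 1269.15 × (1 − 0.75) = 317 K.

T_C ≈ 317 K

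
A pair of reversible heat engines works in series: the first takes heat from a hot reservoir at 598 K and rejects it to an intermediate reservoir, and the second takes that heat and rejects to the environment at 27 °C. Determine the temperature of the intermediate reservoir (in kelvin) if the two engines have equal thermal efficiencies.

T_C = 27 °C → 27 + 273.15 = 300.15 K.
Equal efficiencies require 1 − T_m/T_H = 1 − T_C/T_m, i.e. T_m/T_H = T_C/T_m, so T_m = √(T_H·T_C) = √(598.00 × 300.15) = 423.7 K.

T_m ≈ 423.7 K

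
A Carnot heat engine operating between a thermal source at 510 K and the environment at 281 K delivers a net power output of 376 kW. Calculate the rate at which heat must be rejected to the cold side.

Q̇_C ≈ 461.4 kW

The Carnot efficiency is η = 1 − T_C/T_H = 1 − 281.00/510.00 = 0.4490.
Since Q_C/Q_H = T_C/T_H and Q_H = W/η, Q_C = W·T_C/(T_H − T_C) = 376 × 281.00/229.00 = 461.4 kW.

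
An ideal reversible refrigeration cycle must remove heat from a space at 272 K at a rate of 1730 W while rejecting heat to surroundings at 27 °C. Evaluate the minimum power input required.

T_H = 27 °C → 27 + 273.15 = 300.15 K.
The reversible coefficient of performance is COP_R = T_C/(T_H − T_C) = 272.00/28.15 = 9.6625.
W = Q_C/COP_R = 1730/9.6625 = 179 W.

Ẇ_in ≈ 179 W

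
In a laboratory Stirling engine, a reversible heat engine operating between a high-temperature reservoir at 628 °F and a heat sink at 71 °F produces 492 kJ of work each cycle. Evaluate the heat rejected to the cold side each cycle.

T_H = 628 °F → (628 − 32) × 5/9 = 331.11 °C = 604.26 K.
T_C = 71 °F → (71 − 32) × 5/9 = 21.67 °C = 294.82 K.
For a reversible engine, η = 1 − T_C/T_H = 1 − 294.82/604.26 = 0.5121.
Since Q_C/Q_H = T_C/T_H and Q_H = W/η, Q_C = W·T_C/(T_H − T_C) = 492 × 294.82/309.44 = 469 kJ.

Q_C ≈ 469 kJ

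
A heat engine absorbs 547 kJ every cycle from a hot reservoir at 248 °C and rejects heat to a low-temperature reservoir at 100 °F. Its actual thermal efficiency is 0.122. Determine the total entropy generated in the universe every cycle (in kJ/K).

T_H = 248 °C → 248 + 273.15 = 521.15 K.
T_C = 100 °F → (100 − 32) × 5/9 = 37.78 °C = 310.93 K.
W = η·Q_H = 0.122 × 547 = 66.73 kJ, so Q_C = Q_H − W = 480.3 kJ.
Reservoir entropy changes: ΔS_H = −Q_H/T_H = −547/521.15 = -1.050 kJ/K and ΔS_C = +Q_C/T_C = 480.3/310.93 = 1.545 kJ/K.
ΔS_univ = −Q_H/T_H + Q_C/T_C = 0.4950 kJ/K (> 0, since η = 0.122 < η_Carnot = 0.403).

ΔS_univ ≈ 0.4950 kJ/K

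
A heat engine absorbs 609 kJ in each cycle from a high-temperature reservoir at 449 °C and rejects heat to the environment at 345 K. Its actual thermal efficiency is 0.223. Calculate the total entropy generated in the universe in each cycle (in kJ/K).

ΔS_univ ≈ 0.528 kJ/K

T_H = 449 °C → 449 + 273.15 = 722.15 K.
W = η·Q_H = 0.223 × 609 = 135.8 kJ, so Q_C = Q_H − W = 473.2 kJ.
The hot reservoir loses entropy Q_H/T_H = 609/722.15 = 0.8433 kJ/K; the cold reservoir gains Q_C/T_C = 473.2/345.00 = 1.372 kJ/K.
ΔS_univ = −Q_H/T_H + Q_C/T_C = 0.528 kJ/K (> 0, since η = 0.223 < η_Carnot = 0.522).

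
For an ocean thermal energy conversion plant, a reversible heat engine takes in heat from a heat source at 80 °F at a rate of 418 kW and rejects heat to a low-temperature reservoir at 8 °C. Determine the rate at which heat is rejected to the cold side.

T_H = 80 °F → (80 − 32) × 5/9 = 26.67 °C = 299.82 K.
T_C = 8 °C → 8 + 273.15 = 281.15 K.
Since the cycle is reversible, η = 1 − T_C/T_H = 1 − 281.15/299.82 = 0.0623.
For a reversible cycle Q_C/Q_H = T_C/T_H, so Q_C = 418 × 281.15/299.82 = 392 kW.

Q̇_C ≈ 392 kW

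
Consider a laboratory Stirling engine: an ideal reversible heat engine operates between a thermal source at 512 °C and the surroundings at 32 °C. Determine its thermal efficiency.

η ≈ 0.6113

T_H = 512 °C → 512 + 273.15 = 785.15 K.
T_C = 32 °C → 32 + 273.15 = 305.15 K.
Carnot efficiency: η = 1 − T_C/T_H = 1 − 305.15/785.15 = 0.6113.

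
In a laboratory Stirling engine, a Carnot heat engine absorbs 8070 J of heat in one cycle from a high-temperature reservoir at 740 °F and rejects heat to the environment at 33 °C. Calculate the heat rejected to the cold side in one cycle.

Q_C ≈ 3710 J

T_H = 740 °F → (740 − 32) × 5/9 = 393.33 °C = 666.48 K.
T_C = 33 °C → 33 + 273.15 = 306.15 K.
Since the cycle is reversible, η = 1 − T_C/T_H = 1 − 306.15/666.48 = 0.5406.
For a reversible cycle Q_C/Q_H = T_C/T_H, so Q_C = 8070 × 306.15/666.48 = 3710 J.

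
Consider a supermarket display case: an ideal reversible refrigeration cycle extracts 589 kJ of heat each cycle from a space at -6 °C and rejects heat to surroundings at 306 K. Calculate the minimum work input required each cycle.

W_in ≈ 85.7 kJ

T_C = -6 °C → -6 + 273.15 = 267.15 K.
The reversible coefficient of performance is COP_R = T_C/(T_H − T_C) = 267.15/38.85 = 6.8764.
W = Q_C/COP_R = 589/6.8764 = 85.7 kJ.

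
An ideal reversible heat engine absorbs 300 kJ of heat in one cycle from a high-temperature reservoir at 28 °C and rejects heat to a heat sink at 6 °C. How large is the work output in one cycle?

T_H = 28 °C → 28 + 273.15 = 301.15 K.
T_C = 6 °C → 6 + 273.15 = 279.15 K.
For a reversible engine, η = 1 − T_C/T_H = 1 − 279.15/301.15 = 0.0731.
W = η·Q_H = 0.0731 × 300 = 21.92 kJ.

W ≈ 21.92 kJ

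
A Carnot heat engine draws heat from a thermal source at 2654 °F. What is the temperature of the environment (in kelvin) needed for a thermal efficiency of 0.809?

T_H = 2654 °F → (2654 − 32) × 5/9 = 1456.67 °C = 1729.82 K.
From η = 1 − T_C/T_H, T_C = T_H·(1 − η) = 1729.82 × (1 − 0.809) = 330 K.

T_C ≈ 330 K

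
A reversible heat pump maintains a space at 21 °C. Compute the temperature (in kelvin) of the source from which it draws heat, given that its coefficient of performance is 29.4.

T_H = 21 °C → 21 + 273.15 = 294.15 K.
COP_HP = T_H/(T_H − T_C) ⇒ T_C = T_H·(COP_HP − 1)/COP_HP = 294.15 × (29.4 − 1)/29.4 = 284 K.

T_C ≈ 284 K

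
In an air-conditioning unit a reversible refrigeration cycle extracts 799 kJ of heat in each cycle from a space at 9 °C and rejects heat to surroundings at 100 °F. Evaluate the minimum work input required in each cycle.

W_in ≈ 81.49 kJ

T_H = 100 °F → (100 − 32) × 5/9 = 37.78 °C = 310.93 K.
T_C = 9 °C → 9 + 273.15 = 282.15 K.
Carnot COP: COP_R = T_C/(T_H − T_C) = 282.15/28.78 = 9.8044.
W = Q_C/COP_R = 799/9.8044 = 81.49 kJ.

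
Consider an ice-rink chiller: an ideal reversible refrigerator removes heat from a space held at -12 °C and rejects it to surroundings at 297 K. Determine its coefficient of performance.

T_C = -12 °C → -12 + 273.15 = 261.15 K.
The reversible coefficient of performance is COP_R = T_C/(T_H − T_C) = 261.15/(297.00 − 261.15) = 7.285.

COP_R ≈ 7.285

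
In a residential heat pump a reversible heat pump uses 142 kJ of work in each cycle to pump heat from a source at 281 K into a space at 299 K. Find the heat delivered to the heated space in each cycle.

The Carnot heat-pump COP is COP_HP = T_H/(T_H − T_C) = 299.00/18.00 = 16.6111.
Q_H = COP_HP · W = 16.6111 × 142 = 2359 kJ.

Q_H ≈ 2359 kJ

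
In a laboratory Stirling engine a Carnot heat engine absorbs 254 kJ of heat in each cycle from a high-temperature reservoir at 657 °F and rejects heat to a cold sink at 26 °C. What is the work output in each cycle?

T_H = 657 °F → (657 − 32) × 5/9 = 347.22 °C = 620.37 K.
T_C = 26 °C → 26 + 273.15 = 299.15 K.
η_rev = 1 − T_C/T_H = 1 − 299.15/620.37 = 0.5178.
W = η·Q_H = 0.5178 × 254 = 132 kJ.

W ≈ 132 kJ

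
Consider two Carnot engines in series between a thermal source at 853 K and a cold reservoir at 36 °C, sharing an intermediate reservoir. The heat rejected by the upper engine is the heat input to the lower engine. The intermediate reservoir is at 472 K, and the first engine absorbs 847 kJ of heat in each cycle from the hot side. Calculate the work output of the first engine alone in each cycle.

W₁ ≈ 378 kJ

T_C = 36 °C → 36 + 273.15 = 309.15 K.
First-stage efficiency η₁ = 1 − T_m/T_H = 1 − 472.00/853.00 = 0.4467.
W₁ = η₁·Q_H = 0.4467 × 847 = 378 kJ.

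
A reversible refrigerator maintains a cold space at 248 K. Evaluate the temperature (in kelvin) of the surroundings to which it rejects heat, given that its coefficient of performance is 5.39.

COP_R = T_C/(T_H − T_C) ⇒ T_H = T_C·(1 + 1/COP_R) = 248.00 × (1 + 1/5.39) = 294.0 K.

T_H ≈ 294.0 K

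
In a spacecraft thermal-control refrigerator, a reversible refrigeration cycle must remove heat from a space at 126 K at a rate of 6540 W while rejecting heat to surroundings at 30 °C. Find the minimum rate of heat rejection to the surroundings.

Q̇_H ≈ 15730 W

T_H = 30 °C → 30 + 273.15 = 303.15 K.
For a reversible cycle Q_H/Q_C = T_H/T_C, so Q_H = Q_C·T_H/T_C = 6540 × 303.15/126.00 = 15730 W.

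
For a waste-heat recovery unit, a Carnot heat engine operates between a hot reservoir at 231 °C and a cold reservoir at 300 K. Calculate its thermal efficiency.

η ≈ 0.4049

T_H = 231 °C → 231 + 273.15 = 504.15 K.
The Carnot efficiency is η = 1 − T_C/T_H = 1 − 300.00/504.15 = 0.4049.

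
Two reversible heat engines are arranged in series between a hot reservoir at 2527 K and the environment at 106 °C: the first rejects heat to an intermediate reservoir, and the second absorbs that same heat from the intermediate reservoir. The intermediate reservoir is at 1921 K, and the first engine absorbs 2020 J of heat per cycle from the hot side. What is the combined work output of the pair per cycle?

W_total ≈ 1717 J

T_C = 106 °C → 106 + 273.15 = 379.15 K.
Two reversible stages in series are equivalent to a single Carnot engine between T_H and T_C, so η_total = 1 − T_C/T_H = 1 − 379.15/2527.00 = 0.8500.
W_total = η_total · Q_H = 0.8500 × 2020 = 1717 J.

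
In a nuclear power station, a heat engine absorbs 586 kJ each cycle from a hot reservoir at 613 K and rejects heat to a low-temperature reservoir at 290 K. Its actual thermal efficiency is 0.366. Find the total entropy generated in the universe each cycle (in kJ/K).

ΔS_univ ≈ 0.325 kJ/K

W = η·Q_H = 0.366 × 586 = 214.5 kJ, so Q_C = Q_H − W = 371.5 kJ.
The hot reservoir loses entropy Q_H/T_H = 586/613.00 = 0.9560 kJ/K; the cold reservoir gains Q_C/T_C = 371.5/290.00 = 1.281 kJ/K.
ΔS_univ = −Q_H/T_H + Q_C/T_C = 0.325 kJ/K (> 0, since η = 0.366 < η_Carnot = 0.527).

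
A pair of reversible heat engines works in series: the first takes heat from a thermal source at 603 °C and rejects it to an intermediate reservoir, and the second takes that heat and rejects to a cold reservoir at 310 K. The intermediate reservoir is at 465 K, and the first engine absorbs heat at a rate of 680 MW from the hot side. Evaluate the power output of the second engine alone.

T_H = 603 °C → 603 + 273.15 = 876.15 K.
Heat entering the second stage: Q_m = Q_H·(T_m/T_H) = 680 × 465.00/876.15 = 360.9 MW.
Second-stage efficiency η₂ = 1 − T_C/T_m = 1 − 310.00/465.00 = 0.3333, so W₂ = η₂·Q_m = 120.3 MW.

Ẇ₂ ≈ 120.3 MW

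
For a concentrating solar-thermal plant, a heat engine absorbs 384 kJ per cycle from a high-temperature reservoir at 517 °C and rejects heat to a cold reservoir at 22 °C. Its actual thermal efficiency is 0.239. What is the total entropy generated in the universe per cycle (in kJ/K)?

T_H = 517 °C → 517 + 273.15 = 790.15 K.
T_C = 22 °C → 22 + 273.15 = 295.15 K.
W = η·Q_H = 0.239 × 384 = 91.78 kJ, so Q_C = Q_H − W = 292.2 kJ.
Reservoir entropy changes: ΔS_H = −Q_H/T_H = −384/790.15 = -0.4860 kJ/K and ΔS_C = +Q_C/T_C = 292.2/295.15 = 0.9901 kJ/K.
ΔS_univ = −Q_H/T_H + Q_C/T_C = 0.5041 kJ/K (> 0, since η = 0.239 < η_Carnot = 0.626).

ΔS_univ ≈ 0.5041 kJ/K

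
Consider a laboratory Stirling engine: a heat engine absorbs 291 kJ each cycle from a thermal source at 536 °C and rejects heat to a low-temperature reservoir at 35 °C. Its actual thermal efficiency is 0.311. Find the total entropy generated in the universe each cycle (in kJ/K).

ΔS_univ ≈ 0.2910 kJ/K

T_H = 536 °C → 536 + 273.15 = 809.15 K.
T_C = 35 °C → 35 + 273.15 = 308.15 K.
W = η·Q_H = 0.311 × 291 = 90.50 kJ, so Q_C = Q_H − W = 200.5 kJ.
Entropy balance on the reservoirs: −Q_H/T_H = -0.3596 kJ/K, +Q_C/T_C = 0.6507 kJ/K.
ΔS_univ = −Q_H/T_H + Q_C/T_C = 0.2910 kJ/K (> 0, since η = 0.311 < η_Carnot = 0.619).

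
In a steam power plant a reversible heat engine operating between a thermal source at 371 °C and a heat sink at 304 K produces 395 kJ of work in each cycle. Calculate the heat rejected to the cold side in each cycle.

T_H = 371 °C → 371 + 273.15 = 644.15 K.
The Carnot efficiency is η = 1 − T_C/T_H = 1 − 304.00/644.15 = 0.5281.
Since Q_C/Q_H = T_C/T_H and Q_H = W/η, Q_C = W·T_C/(T_H − T_C) = 395 × 304.00/340.15 = 353.0 kJ.

Q_C ≈ 353.0 kJ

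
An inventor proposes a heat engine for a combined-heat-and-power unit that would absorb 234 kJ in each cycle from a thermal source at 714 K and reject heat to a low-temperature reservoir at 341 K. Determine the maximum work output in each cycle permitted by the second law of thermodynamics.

W_max ≈ 122 kJ

By the Carnot theorem, η_max = 1 − T_C/T_H = 1 − 341.00/714.00 = 0.5224.
W_max = η_max · Q_H = 0.5224 × 234 = 122 kJ.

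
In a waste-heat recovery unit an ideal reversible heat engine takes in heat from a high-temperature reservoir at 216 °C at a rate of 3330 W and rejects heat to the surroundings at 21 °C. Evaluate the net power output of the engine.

T_H = 216 °C → 216 + 273.15 = 489.15 K.
T_C = 21 °C → 21 + 273.15 = 294.15 K.
Carnot efficiency: η = 1 − T_C/T_H = 1 − 294.15/489.15 = 0.3987.
W = η·Q_H = 0.3987 × 3330 = 1330 W.

Ẇ ≈ 1330 W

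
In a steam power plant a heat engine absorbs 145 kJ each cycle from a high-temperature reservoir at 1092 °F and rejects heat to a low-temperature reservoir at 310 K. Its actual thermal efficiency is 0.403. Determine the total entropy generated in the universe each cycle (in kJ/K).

ΔS_univ ≈ 0.111 kJ/K

T_H = 1092 °F → (1092 − 32) × 5/9 = 588.89 °C = 862.04 K.
W = η·Q_H = 0.403 × 145 = 58.44 kJ, so Q_C = Q_H − W = 86.56 kJ.
Entropy balance on the reservoirs: −Q_H/T_H = -0.1682 kJ/K, +Q_C/T_C = 0.2792 kJ/K.
ΔS_univ = −Q_H/T_H + Q_C/T_C = 0.111 kJ/K (> 0, since η = 0.403 < η_Carnot = 0.640).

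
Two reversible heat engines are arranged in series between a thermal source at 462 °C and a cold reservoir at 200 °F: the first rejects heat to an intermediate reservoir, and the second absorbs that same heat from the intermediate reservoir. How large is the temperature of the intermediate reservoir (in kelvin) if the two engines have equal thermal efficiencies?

T_m ≈ 519.1 K

T_H = 462 °C → 462 + 273.15 = 735.15 K.
T_C = 200 °F → (200 − 32) × 5/9 = 93.33 °C = 366.48 K.
Equal efficiencies require 1 − T_m/T_H = 1 − T_C/T_m, i.e. T_m/T_H = T_C/T_m, so T_m = √(T_H·T_C) = √(735.15 × 366.48) = 519.1 K.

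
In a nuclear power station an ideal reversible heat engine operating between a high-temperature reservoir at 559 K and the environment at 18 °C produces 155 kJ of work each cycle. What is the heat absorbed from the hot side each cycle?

T_C = 18 °C → 18 + 273.15 = 291.15 K.
Carnot efficiency: η = 1 − T_C/T_H = 1 − 291.15/559.00 = 0.4792.
Q_H = W/η = 155/0.4792 = 323 kJ.

Q_H ≈ 323 kJ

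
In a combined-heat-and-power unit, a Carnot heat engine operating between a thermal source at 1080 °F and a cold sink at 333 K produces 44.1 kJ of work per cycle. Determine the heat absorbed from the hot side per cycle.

Q_H ≈ 72.21 kJ

T_H = 1080 °F → (1080 − 32) × 5/9 = 582.22 °C = 855.37 K.
Since the cycle is reversible, η = 1 − T_C/T_H = 1 − 333.00/855.37 = 0.6107.
Q_H = W/η = 44.1/0.6107 = 72.21 kJ.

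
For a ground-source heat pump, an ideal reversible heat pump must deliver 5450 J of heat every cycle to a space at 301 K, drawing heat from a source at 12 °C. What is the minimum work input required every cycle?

W_in ≈ 287 J

T_C = 12 °C → 12 + 273.15 = 285.15 K.
For a reversible heat pump, COP_HP = T_H/(T_H − T_C) = 301.00/15.85 = 18.9905.
W = Q_H/COP_HP = 5450/18.9905 = 287 J.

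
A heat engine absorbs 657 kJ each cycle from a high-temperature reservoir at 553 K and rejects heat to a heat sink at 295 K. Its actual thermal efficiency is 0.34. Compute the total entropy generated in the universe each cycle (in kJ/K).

ΔS_univ ≈ 0.282 kJ/K

W = η·Q_H = 0.34 × 657 = 223.4 kJ, so Q_C = Q_H − W = 433.6 kJ.
Reservoir entropy changes: ΔS_H = −Q_H/T_H = −657/553.00 = -1.188 kJ/K and ΔS_C = +Q_C/T_C = 433.6/295.00 = 1.470 kJ/K.
ΔS_univ = −Q_H/T_H + Q_C/T_C = 0.282 kJ/K (> 0, since η = 0.34 < η_Carnot = 0.467).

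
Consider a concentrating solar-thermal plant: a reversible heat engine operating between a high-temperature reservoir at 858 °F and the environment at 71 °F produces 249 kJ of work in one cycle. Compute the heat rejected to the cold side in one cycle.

Q_C ≈ 168 kJ

T_H = 858 °F → (858 − 32) × 5/9 = 458.89 °C = 732.04 K.
T_C = 71 °F → (71 − 32) × 5/9 = 21.67 °C = 294.82 K.
For a reversible engine, η = 1 − T_C/T_H = 1 − 294.82/732.04 = 0.5973.
Since Q_C/Q_H = T_C/T_H and Q_H = W/η, Q_C = W·T_C/(T_H − T_C) = 249 × 294.82/437.22 = 168 kJ.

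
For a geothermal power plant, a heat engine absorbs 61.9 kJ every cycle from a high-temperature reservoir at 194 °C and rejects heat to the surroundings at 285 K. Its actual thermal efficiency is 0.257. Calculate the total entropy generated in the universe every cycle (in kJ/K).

T_H = 194 °C → 194 + 273.15 = 467.15 K.
W = η·Q_H = 0.257 × 61.9 = 15.91 kJ, so Q_C = Q_H − W = 45.99 kJ.
Entropy balance on the reservoirs: −Q_H/T_H = -0.1325 kJ/K, +Q_C/T_C = 0.1614 kJ/K.
ΔS_univ = −Q_H/T_H + Q_C/T_C = 0.0289 kJ/K (> 0, since η = 0.257 < η_Carnot = 0.390).

ΔS_univ ≈ 0.0289 kJ/K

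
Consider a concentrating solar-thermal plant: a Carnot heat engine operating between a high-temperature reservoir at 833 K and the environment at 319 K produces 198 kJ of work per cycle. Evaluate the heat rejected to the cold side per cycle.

Carnot efficiency: η = 1 − T_C/T_H = 1 − 319.00/833.00 = 0.6170.
Since Q_C/Q_H = T_C/T_H and Q_H = W/η, Q_C = W·T_C/(T_H − T_C) = 198 × 319.00/514.00 = 123 kJ.

Q_C ≈ 123 kJ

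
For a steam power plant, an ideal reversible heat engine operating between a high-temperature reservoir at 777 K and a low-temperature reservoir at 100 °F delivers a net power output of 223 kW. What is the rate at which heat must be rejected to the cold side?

Q̇_C ≈ 148.8 kW

T_C = 100 °F → (100 − 32) × 5/9 = 37.78 °C = 310.93 K.
η_rev = 1 − T_C/T_H = 1 − 310.93/777.00 = 0.5998.
Since Q_C/Q_H = T_C/T_H and Q_H = W/η, Q_C = W·T_C/(T_H − T_C) = 223 × 310.93/466.07 = 148.8 kW.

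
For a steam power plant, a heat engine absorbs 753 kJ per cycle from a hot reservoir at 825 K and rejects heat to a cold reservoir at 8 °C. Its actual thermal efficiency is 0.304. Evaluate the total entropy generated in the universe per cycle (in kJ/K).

ΔS_univ ≈ 0.951 kJ/K

T_C = 8 °C → 8 + 273.15 = 281.15 K.
W = η·Q_H = 0.304 × 753 = 228.9 kJ, so Q_C = Q_H − W = 524.1 kJ.
Reservoir entropy changes: ΔS_H = −Q_H/T_H = −753/825.00 = -0.9127 kJ/K and ΔS_C = +Q_C/T_C = 524.1/281.15 = 1.864 kJ/K.
ΔS_univ = −Q_H/T_H + Q_C/T_C = 0.951 kJ/K (> 0, since η = 0.304 < η_Carnot = 0.659).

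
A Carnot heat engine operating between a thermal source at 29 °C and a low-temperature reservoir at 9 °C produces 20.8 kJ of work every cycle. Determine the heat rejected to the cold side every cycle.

T_H = 29 °C → 29 + 273.15 = 302.15 K.
T_C = 9 °C → 9 + 273.15 = 282.15 K.
The Carnot efficiency is η = 1 − T_C/T_H = 1 − 282.15/302.15 = 0.0662.
Since Q_C/Q_H = T_C/T_H and Q_H = W/η, Q_C = W·T_C/(T_H − T_C) = 20.8 × 282.15/20.00 = 293 kJ.

Q_C ≈ 293 kJ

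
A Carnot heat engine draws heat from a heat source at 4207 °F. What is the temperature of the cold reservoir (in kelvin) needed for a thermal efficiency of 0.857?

T_C ≈ 370.7 K

T_H = 4207 °F → (4207 − 32) × 5/9 = 2319.44 °C = 2592.59 K.
From η = 1 − T_C/T_H, T_C = T_H·(1 − η) = 2592.59 × (1 − 0.857) = 370.7 K.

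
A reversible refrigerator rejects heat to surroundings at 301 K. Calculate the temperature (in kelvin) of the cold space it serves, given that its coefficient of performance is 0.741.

T_C ≈ 128 K

COP_R = T_C/(T_H − T_C) ⇒ T_C = T_H·COP_R/(1 + COP_R) = 301.00 × 0.741/(1 + 0.741) = 128 K.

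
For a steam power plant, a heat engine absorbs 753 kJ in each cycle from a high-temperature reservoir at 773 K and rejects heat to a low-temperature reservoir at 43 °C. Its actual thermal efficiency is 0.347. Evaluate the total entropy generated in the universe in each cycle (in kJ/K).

ΔS_univ ≈ 0.5812 kJ/K

T_C = 43 °C → 43 + 273.15 = 316.15 K.
W = η·Q_H = 0.347 × 753 = 261.3 kJ, so Q_C = Q_H − W = 491.7 kJ.
Entropy balance on the reservoirs: −Q_H/T_H = -0.9741 kJ/K, +Q_C/T_C = 1.555 kJ/K.
ΔS_univ = −Q_H/T_H + Q_C/T_C = 0.5812 kJ/K (> 0, since η = 0.347 < η_Carnot = 0.591).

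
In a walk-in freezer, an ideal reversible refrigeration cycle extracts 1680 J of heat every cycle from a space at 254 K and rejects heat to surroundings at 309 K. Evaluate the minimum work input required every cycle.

For a reversible refrigerator, COP_R = T_C/(T_H − T_C) = 254.00/55.00 = 4.6182.
W = Q_C/COP_R = 1680/4.6182 = 364 J.

W_in ≈ 364 J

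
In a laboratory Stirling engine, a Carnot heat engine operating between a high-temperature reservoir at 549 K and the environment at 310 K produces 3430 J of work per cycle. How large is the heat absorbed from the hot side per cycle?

Q_H ≈ 7879 J

Carnot efficiency: η = 1 − T_C/T_H = 1 − 310.00/549.00 = 0.4353.
Q_H = W/η = 3430/0.4353 = 7879 J.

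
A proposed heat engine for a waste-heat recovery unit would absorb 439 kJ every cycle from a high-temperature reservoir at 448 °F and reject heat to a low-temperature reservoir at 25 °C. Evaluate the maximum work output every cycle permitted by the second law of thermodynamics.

T_H = 448 °F → (448 − 32) × 5/9 = 231.11 °C = 504.26 K.
T_C = 25 °C → 25 + 273.15 = 298.15 K.
The second-law ceiling is the Carnot efficiency, η_max = 1 − T_C/T_H = 1 − 298.15/504.26 = 0.4087.
W_max = η_max · Q_H = 0.4087 × 439 = 179.4 kJ.

W_max ≈ 179.4 kJ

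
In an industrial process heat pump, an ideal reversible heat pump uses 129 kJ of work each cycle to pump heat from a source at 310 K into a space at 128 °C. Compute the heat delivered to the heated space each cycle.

Q_H ≈ 567.7 kJ

T_H = 128 °C → 128 + 273.15 = 401.15 K.
Reversible heating COP: COP_HP = T_H/(T_H − T_C) = 401.15/91.15 = 4.4010.
Q_H = COP_HP · W = 4.4010 × 129 = 567.7 kJ.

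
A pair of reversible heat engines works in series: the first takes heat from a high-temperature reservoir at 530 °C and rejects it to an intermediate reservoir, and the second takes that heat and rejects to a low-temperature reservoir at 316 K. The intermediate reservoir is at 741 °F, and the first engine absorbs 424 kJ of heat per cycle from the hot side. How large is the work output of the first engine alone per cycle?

T_H = 530 °C → 530 + 273.15 = 803.15 K.
T_m = 741 °F → (741 − 32) × 5/9 = 393.89 °C = 667.04 K.
First-stage efficiency η₁ = 1 − T_m/T_H = 1 − 667.04/803.15 = 0.1695.
W₁ = η₁·Q_H = 0.1695 × 424 = 71.9 kJ.

W₁ ≈ 71.9 kJ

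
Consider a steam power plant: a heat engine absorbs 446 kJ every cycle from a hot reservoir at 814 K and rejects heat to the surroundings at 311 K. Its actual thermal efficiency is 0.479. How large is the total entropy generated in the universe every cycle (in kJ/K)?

W = η·Q_H = 0.479 × 446 = 213.6 kJ, so Q_C = Q_H − W = 232.4 kJ.
Reservoir entropy changes: ΔS_H = −Q_H/T_H = −446/814.00 = -0.5479 kJ/K and ΔS_C = +Q_C/T_C = 232.4/311.00 = 0.7472 kJ/K.
ΔS_univ = −Q_H/T_H + Q_C/T_C = 0.199 kJ/K (> 0, since η = 0.479 < η_Carnot = 0.618).

ΔS_univ ≈ 0.199 kJ/K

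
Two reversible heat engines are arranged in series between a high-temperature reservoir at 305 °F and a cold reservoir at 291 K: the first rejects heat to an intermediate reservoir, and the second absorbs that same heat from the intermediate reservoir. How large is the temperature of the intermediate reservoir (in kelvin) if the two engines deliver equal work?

T_m ≈ 358 K

T_H = 305 °F → (305 − 32) × 5/9 = 151.67 °C = 424.82 K.
For reversible stages Q_m = Q_H·(T_m/T_H). Setting W₁ = Q_H(1 − T_m/T_H) equal to W₂ = Q_m(1 − T_C/T_m) = Q_H·(T_m − T_C)/T_H gives T_H − T_m = T_m − T_C, so T_m = (T_H + T_C)/2 = (424.82 + 291.00)/2 = 358 K.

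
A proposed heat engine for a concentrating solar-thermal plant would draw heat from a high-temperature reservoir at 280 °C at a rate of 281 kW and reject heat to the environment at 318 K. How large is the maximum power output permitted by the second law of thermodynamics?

Ẇ_max ≈ 119.5 kW

T_H = 280 °C → 280 + 273.15 = 553.15 K.
By the Carnot theorem, η_max = 1 − T_C/T_H = 1 − 318.00/553.15 = 0.4251.
W_max = η_max · Q_H = 0.4251 × 281 = 119.5 kW.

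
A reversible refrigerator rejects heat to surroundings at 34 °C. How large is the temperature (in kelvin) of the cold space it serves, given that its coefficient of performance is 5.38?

T_C ≈ 259 K

T_H = 34 °C → 34 + 273.15 = 307.15 K.
COP_R = T_C/(T_H − T_C) ⇒ T_C = T_H·COP_R/(1 + COP_R) = 307.15 × 5.38/(1 + 5.38) = 259 K.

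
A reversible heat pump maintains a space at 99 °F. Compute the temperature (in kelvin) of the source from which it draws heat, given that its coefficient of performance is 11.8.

T_C ≈ 284.1 K

T_H = 99 °F → (99 − 32) × 5/9 = 37.22 °C = 310.37 K.
COP_HP = T_H/(T_H − T_C) ⇒ T_C = T_H·(COP_HP − 1)/COP_HP = 310.37 × (11.8 − 1)/11.8 = 284.1 K.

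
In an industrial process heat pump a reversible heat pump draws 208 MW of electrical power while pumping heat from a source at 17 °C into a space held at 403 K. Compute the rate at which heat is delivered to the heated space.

T_C = 17 °C → 17 + 273.15 = 290.15 K.
COP_HP = T_H/(T_H − T_C) = 403.00/112.85 = 3.5711.
Q_H = COP_HP · W = 3.5711 × 208 = 742.8 MW.

Q̇_H ≈ 742.8 MW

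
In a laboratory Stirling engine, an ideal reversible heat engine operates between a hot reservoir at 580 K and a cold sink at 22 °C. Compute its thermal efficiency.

T_C = 22 °C → 22 + 273.15 = 295.15 K.
η_rev = 1 − T_C/T_H = 1 − 295.15/580.00 = 0.491.

η ≈ 0.491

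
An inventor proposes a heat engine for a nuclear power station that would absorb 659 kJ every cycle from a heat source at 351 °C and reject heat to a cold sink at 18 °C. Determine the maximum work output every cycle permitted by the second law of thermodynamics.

T_H = 351 °C → 351 + 273.15 = 624.15 K.
T_C = 18 °C → 18 + 273.15 = 291.15 K.
By the Carnot theorem, η_max = 1 − T_C/T_H = 1 − 291.15/624.15 = 0.5335.
W_max = η_max · Q_H = 0.5335 × 659 = 351.6 kJ.

W_max ≈ 351.6 kJ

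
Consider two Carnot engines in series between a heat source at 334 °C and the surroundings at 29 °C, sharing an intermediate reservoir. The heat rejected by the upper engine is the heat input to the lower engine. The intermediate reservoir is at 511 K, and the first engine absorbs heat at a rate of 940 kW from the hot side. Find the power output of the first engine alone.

Ẇ₁ ≈ 148.9 kW

T_H = 334 °C → 334 + 273.15 = 607.15 K.
T_C = 29 °C → 29 + 273.15 = 302.15 K.
First-stage efficiency η₁ = 1 − T_m/T_H = 1 − 511.00/607.15 = 0.1584.
W₁ = η₁·Q_H = 0.1584 × 940 = 148.9 kW.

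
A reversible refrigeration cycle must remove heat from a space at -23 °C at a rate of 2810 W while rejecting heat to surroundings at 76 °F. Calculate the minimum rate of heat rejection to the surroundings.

T_H = 76 °F → (76 − 32) × 5/9 = 24.44 °C = 297.59 K.
T_C = -23 °C → -23 + 273.15 = 250.15 K.
For a reversible cycle Q_H/Q_C = T_H/T_C, so Q_H = Q_C·T_H/T_C = 2810 × 297.59/250.15 = 3340 W.

Q̇_H ≈ 3340 W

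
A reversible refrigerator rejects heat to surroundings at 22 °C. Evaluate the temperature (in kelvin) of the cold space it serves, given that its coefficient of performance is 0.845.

T_H = 22 °C → 22 + 273.15 = 295.15 K.
COP_R = T_C/(T_H − T_C) ⇒ T_C = T_H·COP_R/(1 + COP_R) = 295.15 × 0.845/(1 + 0.845) = 135.2 K.

T_C ≈ 135.2 K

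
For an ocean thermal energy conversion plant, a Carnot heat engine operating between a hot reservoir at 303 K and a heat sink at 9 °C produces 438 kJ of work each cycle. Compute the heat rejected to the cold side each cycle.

Q_C ≈ 5927 kJ

T_C = 9 °C → 9 + 273.15 = 282.15 K.
Carnot efficiency: η = 1 − T_C/T_H = 1 − 282.15/303.00 = 0.0688.
Since Q_C/Q_H = T_C/T_H and Q_H = W/η, Q_C = W·T_C/(T_H − T_C) = 438 × 282.15/20.85 = 5927 kJ.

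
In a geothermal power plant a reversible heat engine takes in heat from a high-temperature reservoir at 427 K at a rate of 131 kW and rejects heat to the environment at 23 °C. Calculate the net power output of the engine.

T_C = 23 °C → 23 + 273.15 = 296.15 K.
The Carnot efficiency is η = 1 − T_C/T_H = 1 − 296.15/427.00 = 0.3064.
W = η·Q_H = 0.3064 × 131 = 40.14 kW.

Ẇ ≈ 40.14 kW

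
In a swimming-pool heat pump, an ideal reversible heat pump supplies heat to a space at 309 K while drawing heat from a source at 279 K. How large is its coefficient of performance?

COP_HP = T_H/(T_H − T_C) = 309.00/(309.00 − 279.00) = 10.3.

COP_HP ≈ 10.3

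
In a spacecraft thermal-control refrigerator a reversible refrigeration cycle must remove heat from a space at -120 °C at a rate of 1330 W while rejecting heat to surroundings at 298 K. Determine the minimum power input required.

Ẇ_in ≈ 1258 W

T_C = -120 °C → -120 + 273.15 = 153.15 K.
COP_R = T_C/(T_H − T_C) = 153.15/144.85 = 1.0573.
W = Q_C/COP_R = 1330/1.0573 = 1258 W.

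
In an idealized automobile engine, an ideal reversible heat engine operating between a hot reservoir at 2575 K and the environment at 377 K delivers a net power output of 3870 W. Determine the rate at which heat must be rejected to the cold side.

Q̇_C ≈ 664 W

For a reversible engine, η = 1 − T_C/T_H = 1 − 377.00/2575.00 = 0.8536.
Since Q_C/Q_H = T_C/T_H and Q_H = W/η, Q_C = W·T_C/(T_H − T_C) = 3870 × 377.00/2198.00 = 664 W.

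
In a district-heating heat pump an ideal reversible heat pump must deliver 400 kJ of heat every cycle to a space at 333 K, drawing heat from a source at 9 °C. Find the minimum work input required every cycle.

W_in ≈ 61.1 kJ

T_C = 9 °C → 9 + 273.15 = 282.15 K.
For a reversible heat pump, COP_HP = T_H/(T_H − T_C) = 333.00/50.85 = 6.5487.
W = Q_H/COP_HP = 400/6.5487 = 61.1 kJ.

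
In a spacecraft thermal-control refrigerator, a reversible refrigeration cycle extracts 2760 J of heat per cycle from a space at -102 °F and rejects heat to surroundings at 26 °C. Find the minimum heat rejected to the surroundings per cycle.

Q_H ≈ 4155 J

T_H = 26 °C → 26 + 273.15 = 299.15 K.
T_C = -102 °F → (-102 − 32) × 5/9 = -74.44 °C = 198.71 K.
For a reversible cycle Q_H/Q_C = T_H/T_C, so Q_H = Q_C·T_H/T_C = 2760 × 299.15/198.71 = 4155 J.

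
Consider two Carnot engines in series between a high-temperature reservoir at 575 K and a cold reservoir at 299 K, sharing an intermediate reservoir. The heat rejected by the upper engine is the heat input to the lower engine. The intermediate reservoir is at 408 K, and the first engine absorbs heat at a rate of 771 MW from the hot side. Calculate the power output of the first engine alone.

First-stage efficiency η₁ = 1 − T_m/T_H = 1 − 408.00/575.00 = 0.2904.
W₁ = η₁·Q_H = 0.2904 × 771 = 224 MW.

Ẇ₁ ≈ 224 MW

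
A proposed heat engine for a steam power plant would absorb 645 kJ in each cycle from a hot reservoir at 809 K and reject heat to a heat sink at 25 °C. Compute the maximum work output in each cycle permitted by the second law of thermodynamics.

T_C = 25 °C → 25 + 273.15 = 298.15 K.
The upper bound on efficiency is η_max = 1 − T_C/T_H = 1 − 298.15/809.00 = 0.6315.
W_max = η_max · Q_H = 0.6315 × 645 = 407 kJ.

W_max ≈ 407 kJ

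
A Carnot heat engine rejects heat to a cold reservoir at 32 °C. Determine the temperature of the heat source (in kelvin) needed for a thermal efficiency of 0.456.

T_C = 32 °C → 32 + 273.15 = 305.15 K.
From η = 1 − T_C/T_H, solving for T_H gives T_H = T_C/(1 − η) = 305.15/(1 − 0.456) = 560.9 K.

T_H ≈ 560.9 K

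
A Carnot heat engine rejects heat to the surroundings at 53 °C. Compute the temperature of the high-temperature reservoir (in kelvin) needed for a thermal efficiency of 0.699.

T_C = 53 °C → 53 + 273.15 = 326.15 K.
From η = 1 − T_C/T_H, solving for T_H gives T_H = T_C/(1 − η) = 326.15/(1 − 0.699) = 1080 K.

T_H ≈ 1080 K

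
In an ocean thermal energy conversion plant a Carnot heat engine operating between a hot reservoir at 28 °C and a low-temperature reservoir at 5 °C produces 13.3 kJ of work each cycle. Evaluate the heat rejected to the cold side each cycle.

Q_C ≈ 160.8 kJ

T_H = 28 °C → 28 + 273.15 = 301.15 K.
T_C = 5 °C → 5 + 273.15 = 278.15 K.
η_rev = 1 − T_C/T_H = 1 − 278.15/301.15 = 0.0764.
Since Q_C/Q_H = T_C/T_H and Q_H = W/η, Q_C = W·T_C/(T_H − T_C) = 13.3 × 278.15/23.00 = 160.8 kJ.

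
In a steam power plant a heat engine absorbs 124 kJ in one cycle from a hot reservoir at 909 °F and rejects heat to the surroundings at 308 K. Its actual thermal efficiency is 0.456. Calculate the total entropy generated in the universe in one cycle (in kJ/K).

ΔS_univ ≈ 0.05593 kJ/K

T_H = 909 °F → (909 − 32) × 5/9 = 487.22 °C = 760.37 K.
W = η·Q_H = 0.456 × 124 = 56.54 kJ, so Q_C = Q_H − W = 67.46 kJ.
Entropy balance on the reservoirs: −Q_H/T_H = -0.1631 kJ/K, +Q_C/T_C = 0.2190 kJ/K.
ΔS_univ = −Q_H/T_H + Q_C/T_C = 0.05593 kJ/K (> 0, since η = 0.456 < η_Carnot = 0.595).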